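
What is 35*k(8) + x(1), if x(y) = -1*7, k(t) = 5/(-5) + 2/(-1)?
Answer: -112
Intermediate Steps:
k(t) = -3 (k(t) = 5*(-⅕) + 2*(-1) = -1 - 2 = -3)
x(y) = -7
35*k(8) + x(1) = 35*(-3) - 7 = -105 - 7 = -112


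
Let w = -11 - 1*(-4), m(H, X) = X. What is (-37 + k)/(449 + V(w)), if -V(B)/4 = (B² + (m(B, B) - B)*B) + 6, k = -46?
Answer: -83/229 ≈ -0.36245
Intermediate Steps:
w = -7 (w = -11 + 4 = -7)
V(B) = -24 - 4*B² (V(B) = -4*((B² + (B - B)*B) + 6) = -4*((B² + 0*B) + 6) = -4*((B² + 0) + 6) = -4*(B² + 6) = -4*(6 + B²) = -24 - 4*B²)
(-37 + k)/(449 + V(w)) = (-37 - 46)/(449 + (-24 - 4*(-7)²)) = -83/(449 + (-24 - 4*49)) = -83/(449 + (-24 - 196)) = -83/(449 - 220) = -83/229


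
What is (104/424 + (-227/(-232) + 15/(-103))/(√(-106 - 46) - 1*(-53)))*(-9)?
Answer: 9*(-621296*√38 + 17519097*I)/(1266488*(-53*I + 2*√38)) ≈ -2.3417 + 0.031209*I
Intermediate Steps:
(104/424 + (-227/(-232) + 15/(-103))/(√(-106 - 46) - 1*(-53)))*(-9) = (104*(1/424) + (-227*(-1/232) + 15*(-1/103))/(√(-152) + 53))*(-9) = (13/53 + (227/232 - 15/103)/(2*I*√38 + 53))*(-9) = (13/53 + 19901/(23896*(53 + 2*I*√38)))*(-9) = -117/53 - 179109/(23896*(53 + 2*I*√38))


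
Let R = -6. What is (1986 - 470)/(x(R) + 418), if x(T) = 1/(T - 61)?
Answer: 101572/28005 ≈ 3.6269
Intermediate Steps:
x(T) = 1/(-61 + T)
(1986 - 470)/(x(R) + 418) = (1986 - 470)/(1/(-61 - 6) + 418) = 1516/(1/(-67) + 418) = 1516/(-1/67 + 418) = 1516/(28005/67) = 1516*(67/28005) = 101572/28005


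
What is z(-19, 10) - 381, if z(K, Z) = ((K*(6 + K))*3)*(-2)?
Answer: -1863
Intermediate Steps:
z(K, Z) = -6*K*(6 + K) (z(K, Z) = (3*K*(6 + K))*(-2) = -6*K*(6 + K))
z(-19, 10) - 381 = -6*(-19)*(6 - 19) - 381 = -6*(-19)*(-13) - 381 = -1482 - 381 = -1863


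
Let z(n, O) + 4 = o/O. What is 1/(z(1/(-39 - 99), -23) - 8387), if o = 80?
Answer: -23/193073 ≈ -0.00011913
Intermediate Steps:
z(n, O) = -4 + 80/O
1/(z(1/(-39 - 99), -23) - 8387) = 1/((-4 + 80/(-23)) - 8387) = 1/((-4 + 80*(-1/23)) - 8387) = 1/((-4 - 80/23) - 8387) = 1/(-172/23 - 8387) = 1/(-193073/23) = -23/193073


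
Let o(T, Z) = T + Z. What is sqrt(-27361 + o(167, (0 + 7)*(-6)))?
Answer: 2*I*sqrt(6809) ≈ 165.03*I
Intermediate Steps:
sqrt(-27361 + o(167, (0 + 7)*(-6))) = sqrt(-27361 + (167 + (0 + 7)*(-6))) = sqrt(-27361 + (167 + 7*(-6))) = sqrt(-27361 + (167 - 42)) = sqrt(-27361 + 125) = sqrt(-27236) = 2*I*sqrt(6809)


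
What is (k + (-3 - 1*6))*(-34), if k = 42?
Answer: -1122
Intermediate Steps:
(k + (-3 - 1*6))*(-34) = (42 + (-3 - 1*6))*(-34) = (42 + (-3 - 6))*(-34) = (42 - 9)*(-34) = 33*(-34) = -1122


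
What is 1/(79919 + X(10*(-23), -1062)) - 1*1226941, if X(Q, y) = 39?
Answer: -98103748477/79958 ≈ -1.2269e+6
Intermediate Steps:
1/(79919 + X(10*(-23), -1062)) - 1*1226941 = 1/(79919 + 39) - 1*1226941 = 1/79958 - 1226941 = -98103748477/79958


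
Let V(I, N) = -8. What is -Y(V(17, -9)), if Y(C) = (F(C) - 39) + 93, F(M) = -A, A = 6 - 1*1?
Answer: -49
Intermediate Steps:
A = 5 (A = 6 - 1 = 5)
F(M) = -5 (F(M) = -1*5 = -5)
Y(C) = 49 (Y(C) = (-5 - 39) + 93 = -44 + 93 = 49)
-Y(V(17, -9)) = -1*49 = -49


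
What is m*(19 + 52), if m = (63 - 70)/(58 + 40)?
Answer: -71/14 ≈ -5.0714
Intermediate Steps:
m = -1/14 (m = -7/98 = -7*1/98 = -1/14 ≈ -0.071429)
m*(19 + 52) = -(19 + 52)/14 = -1/14*71 = -71/14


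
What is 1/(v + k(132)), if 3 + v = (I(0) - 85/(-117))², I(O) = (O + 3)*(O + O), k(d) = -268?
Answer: -13689/3702494 ≈ -0.0036972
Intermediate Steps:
I(O) = 2*O*(3 + O) (I(O) = (3 + O)*(2*O) = 2*O*(3 + O))
v = -33842/13689 (v = -3 + (2*0*(3 + 0) - 85/(-117))² = -3 + (2*0*3 - 85*(-1/117))² = -3 + (0 + 85/117)² = -3 + (85/117)² = -3 + 7225/13689 = -33842/13689 ≈ -2.4722)
1/(v + k(132)) = 1/(-33842/13689 - 268) = 1/(-3702494/13689) = -13689/3702494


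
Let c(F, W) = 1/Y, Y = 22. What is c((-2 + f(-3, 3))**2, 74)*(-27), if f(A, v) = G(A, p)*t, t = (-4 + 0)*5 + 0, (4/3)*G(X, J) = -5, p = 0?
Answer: -27/22 ≈ -1.2273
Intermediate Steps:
G(X, J) = -15/4 (G(X, J) = (3/4)*(-5) = -15/4)
t = -20 (t = -4*5 + 0 = -20 + 0 = -20)
f(A, v) = 75 (f(A, v) = -15/4*(-20) = 75)
c(F, W) = 1/22
c((-2 + f(-3, 3))**2, 74)*(-27) = (1/22)*(-27) = -27/22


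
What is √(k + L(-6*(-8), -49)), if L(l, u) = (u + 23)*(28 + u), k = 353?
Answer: √899 ≈ 29.983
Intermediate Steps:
L(l, u) = (23 + u)*(28 + u)
√(k + L(-6*(-8), -49)) = √(353 + (644 + (-49)² + 51*(-49))) = √(353 + (644 + 2401 - 2499)) = √(353 + 546) = √899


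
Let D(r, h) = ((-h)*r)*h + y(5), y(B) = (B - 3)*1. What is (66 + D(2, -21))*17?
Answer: -13838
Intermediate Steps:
y(B) = -3 + B (y(B) = (-3 + B)*1 = -3 + B)
D(r, h) = 2 - r*h² (D(r, h) = ((-h)*r)*h + (-3 + 5) = (-h*r)*h + 2 = -r*h² + 2 = 2 - r*h²)
(66 + D(2, -21))*17 = (66 + (2 - 1*2*(-21)²))*17 = (66 + (2 - 1*2*441))*17 = (66 + (2 - 882))*17 = (66 - 880)*17 = -814*17 = -13838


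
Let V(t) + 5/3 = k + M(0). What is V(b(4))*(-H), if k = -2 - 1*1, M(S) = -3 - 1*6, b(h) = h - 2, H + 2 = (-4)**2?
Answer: 574/3 ≈ 191.33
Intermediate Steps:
H = 14 (H = -2 + (-4)**2 = -2 + 16 = 14)
b(h) = -2 + h
M(S) = -9 (M(S) = -3 - 6 = -9)
k = -3 (k = -2 - 1 = -3)
V(t) = -41/3 (V(t) = -5/3 + (-3 - 9) = -5/3 - 12 = -41/3)
V(b(4))*(-H) = -(-41)*14/3 = -41/3*(-14) = 574/3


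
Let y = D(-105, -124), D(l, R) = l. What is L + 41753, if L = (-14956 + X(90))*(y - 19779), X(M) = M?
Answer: 295637297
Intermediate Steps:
y = -105
L = 295595544 (L = (-14956 + 90)*(-105 - 19779) = -14866*(-19884) = 295595544)
L + 41753 = 295595544 + 41753 = 295637297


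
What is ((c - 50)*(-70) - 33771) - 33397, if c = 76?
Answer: -68988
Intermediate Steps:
((c - 50)*(-70) - 33771) - 33397 = ((76 - 50)*(-70) - 33771) - 33397 = (26*(-70) - 33771) - 33397 = (-1820 - 33771) - 33397 = -35591 - 33397 = -68988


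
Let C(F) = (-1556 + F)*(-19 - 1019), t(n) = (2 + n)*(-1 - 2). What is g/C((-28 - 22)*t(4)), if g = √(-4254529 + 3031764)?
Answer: I*√1222765/680928 ≈ 0.0016239*I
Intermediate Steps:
t(n) = -6 - 3*n (t(n) = (2 + n)*(-3) = -6 - 3*n)
C(F) = 1615128 - 1038*F (C(F) = (-1556 + F)*(-1038) = 1615128 - 1038*F)
g = I*√1222765 (g = √(-1222765) = I*√1222765 ≈ 1105.8*I)
g/C((-28 - 22)*t(4)) = (I*√1222765)/(1615128 - 1038*(-28 - 22)*(-6 - 3*4)) = (I*√1222765)/(1615128 - (-51900)*(-6 - 12)) = (I*√1222765)/(1615128 - (-51900)*(-18)) = (I*√1222765)/(1615128 - 1038*900) = (I*√1222765)/(1615128 - 934200) = (I*√1222765)/680928 = (I*√1222765)*(1/680928) = I*√1222765/680928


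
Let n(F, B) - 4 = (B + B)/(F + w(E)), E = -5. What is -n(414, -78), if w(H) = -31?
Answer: -1376/383 ≈ -3.5927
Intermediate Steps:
n(F, B) = 4 + 2*B/(-31 + F) (n(F, B) = 4 + (B + B)/(F - 31) = 4 + (2*B)/(-31 + F) = 4 + 2*B/(-31 + F))
-n(414, -78) = -2*(-62 - 78 + 2*414)/(-31 + 414) = -2*(-62 - 78 + 828)/383 = -2*688/383 = -1*1376/383 = -1376/383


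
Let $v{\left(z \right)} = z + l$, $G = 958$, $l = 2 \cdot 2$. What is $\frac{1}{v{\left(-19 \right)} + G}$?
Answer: $\frac{1}{943} \approx 0.0010604$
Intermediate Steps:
$l = 4$
$v{\left(z \right)} = 4 + z$ ($v{\left(z \right)} = z + 4 = 4 + z$)
$\frac{1}{v{\left(-19 \right)} + G} = \frac{1}{\left(4 - 19\right) + 958} = \frac{1}{-15 + 958} = \frac{1}{943}$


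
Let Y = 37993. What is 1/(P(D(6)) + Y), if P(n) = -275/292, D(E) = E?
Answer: 292/11093681 ≈ 2.6321e-5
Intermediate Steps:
P(n) = -275/292 (P(n) = -275*1/292 = -275/292)
1/(P(D(6)) + Y) = 1/(-275/292 + 37993) = 1/(11093681/292) = 292/11093681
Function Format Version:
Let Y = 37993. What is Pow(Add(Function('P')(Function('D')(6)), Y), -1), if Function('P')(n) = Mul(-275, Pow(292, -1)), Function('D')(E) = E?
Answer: Rational(292, 11093681) ≈ 2.6321e-5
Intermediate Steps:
Function('P')(n) = Rational(-275, 292) (Function('P')(n) = Mul(-275, Rational(1, 292)) = Rational(-275, 292))
Pow(Add(Function('P')(Function('D')(6)), Y), -1) = Pow(Add(Rational(-275, 292), 37993), -1) = Pow(Rational(11093681, 292), -1) = Rational(292, 11093681)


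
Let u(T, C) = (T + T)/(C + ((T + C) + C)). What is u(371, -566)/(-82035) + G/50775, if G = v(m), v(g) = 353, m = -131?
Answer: 2564360809/368492606325 ≈ 0.0069591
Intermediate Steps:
G = 353
u(T, C) = 2*T/(T + 3*C) (u(T, C) = (2*T)/(C + ((C + T) + C)) = (2*T)/(C + (T + 2*C)) = (2*T)/(T + 3*C) = 2*T/(T + 3*C))
u(371, -566)/(-82035) + G/50775 = (2*371/(371 + 3*(-566)))/(-82035) + 353/50775 = (2*371/(371 - 1698))*(-1/82035) + 353*(1/50775) = (2*371/(-1327))*(-1/82035) + 353/50775 = (2*371*(-1/1327))*(-1/82035) + 353/50775 = -742/1327*(-1/82035) + 353/50775 = 742/108860445 + 353/50775 = 2564360809/368492606325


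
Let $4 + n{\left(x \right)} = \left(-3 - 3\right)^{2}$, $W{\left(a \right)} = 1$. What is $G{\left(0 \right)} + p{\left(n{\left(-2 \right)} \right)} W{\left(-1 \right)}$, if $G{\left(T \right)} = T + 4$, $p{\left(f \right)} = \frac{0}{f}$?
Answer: $4$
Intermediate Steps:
$n{\left(x \right)} = 32$ ($n{\left(x \right)} = -4 + \left(-3 - 3\right)^{2} = -4 + \left(-6\right)^{2} = -4 + 36 = 32$)
$p{\left(f \right)} = 0$
$G{\left(T \right)} = 4 + T$
$G{\left(0 \right)} + p{\left(n{\left(-2 \right)} \right)} W{\left(-1 \right)} = \left(4 + 0\right) + 0 \cdot 1 = 4 + 0 = 4$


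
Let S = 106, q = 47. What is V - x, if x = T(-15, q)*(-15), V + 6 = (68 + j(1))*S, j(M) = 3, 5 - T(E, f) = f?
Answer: 6890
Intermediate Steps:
T(E, f) = 5 - f
V = 7520 (V = -6 + (68 + 3)*106 = -6 + 71*106 = -6 + 7526 = 7520)
x = 630 (x = (5 - 1*47)*(-15) = (5 - 47)*(-15) = -42*(-15) = 630)
V - x = 7520 - 1*630 = 7520 - 630 = 6890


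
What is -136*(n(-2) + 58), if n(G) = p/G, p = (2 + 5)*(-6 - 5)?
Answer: -13124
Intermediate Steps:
p = -77 (p = 7*(-11) = -77)
n(G) = -77/G
-136*(n(-2) + 58) = -136*(-77/(-2) + 58) = -136*(-77*(-½) + 58) = -136*(77/2 + 58) = -136*193/2 = -13124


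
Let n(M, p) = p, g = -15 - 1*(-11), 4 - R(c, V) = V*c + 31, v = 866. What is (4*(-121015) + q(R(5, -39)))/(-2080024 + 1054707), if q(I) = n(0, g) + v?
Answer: 483198/1025317 ≈ 0.47127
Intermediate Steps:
R(c, V) = -27 - V*c (R(c, V) = 4 - (V*c + 31) = 4 - (31 + V*c) = 4 + (-31 - V*c) = -27 - V*c)
g = -4 (g = -15 + 11 = -4)
q(I) = 862 (q(I) = -4 + 866 = 862)
(4*(-121015) + q(R(5, -39)))/(-2080024 + 1054707) = (4*(-121015) + 862)/(-2080024 + 1054707) = (-484060 + 862)/(-1025317) = -483198*(-1/1025317) = 483198/1025317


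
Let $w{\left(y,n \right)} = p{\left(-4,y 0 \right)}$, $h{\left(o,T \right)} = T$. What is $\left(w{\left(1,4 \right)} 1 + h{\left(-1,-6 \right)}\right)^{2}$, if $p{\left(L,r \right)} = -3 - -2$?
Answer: $49$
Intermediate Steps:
$p{\left(L,r \right)} = -1$ ($p{\left(L,r \right)} = -3 + 2 = -1$)
$w{\left(y,n \right)} = -1$
$\left(w{\left(1,4 \right)} 1 + h{\left(-1,-6 \right)}\right)^{2} = \left(\left(-1\right) 1 - 6\right)^{2} = \left(-1 - 6\right)^{2} = \left(-7\right)^{2} = 49$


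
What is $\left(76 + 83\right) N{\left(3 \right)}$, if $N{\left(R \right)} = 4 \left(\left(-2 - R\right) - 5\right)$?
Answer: $-6360$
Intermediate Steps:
$N{\left(R \right)} = -28 - 4 R$ ($N{\left(R \right)} = 4 \left(-7 - R\right) = -28 - 4 R$)
$\left(76 + 83\right) N{\left(3 \right)} = \left(76 + 83\right) \left(-28 - 12\right) = 159 \left(-28 - 12\right) = 159 \left(-40\right) = -6360$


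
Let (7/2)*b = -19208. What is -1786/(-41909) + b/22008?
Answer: -3405184/16470237 ≈ -0.20675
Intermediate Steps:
b = -5488 (b = (2/7)*(-19208) = -5488)
-1786/(-41909) + b/22008 = -1786/(-41909) - 5488/22008 = -1786*(-1/41909) - 5488*1/22008 = 1786/41909 - 98/393 = -3405184/16470237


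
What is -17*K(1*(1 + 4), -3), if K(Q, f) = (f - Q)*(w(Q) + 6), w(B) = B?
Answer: 1496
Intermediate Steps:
K(Q, f) = (6 + Q)*(f - Q) (K(Q, f) = (f - Q)*(Q + 6) = (f - Q)*(6 + Q) = (6 + Q)*(f - Q))
-17*K(1*(1 + 4), -3) = -17*(-(1*(1 + 4))**2 - 6*(1 + 4) + 6*(-3) + (1*(1 + 4))*(-3)) = -17*(-(1*5)**2 - 6*5 - 18 + (1*5)*(-3)) = -17*(-1*5**2 - 6*5 - 18 + 5*(-3)) = -17*(-1*25 - 30 - 18 - 15) = -17*(-25 - 30 - 18 - 15) = -17*(-88) = 1496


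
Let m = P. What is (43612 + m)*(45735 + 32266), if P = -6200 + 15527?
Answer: 4129294939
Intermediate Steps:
P = 9327
m = 9327
(43612 + m)*(45735 + 32266) = (43612 + 9327)*(45735 + 32266) = 52939*78001 = 4129294939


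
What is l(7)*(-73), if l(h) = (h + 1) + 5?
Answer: -949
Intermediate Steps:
l(h) = 6 + h (l(h) = (1 + h) + 5 = 6 + h)
l(7)*(-73) = (6 + 7)*(-73) = 13*(-73) = -949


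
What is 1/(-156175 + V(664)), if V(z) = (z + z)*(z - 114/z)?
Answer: 1/725389 ≈ 1.3786e-6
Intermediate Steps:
V(z) = 2*z*(z - 114/z) (V(z) = (2*z)*(z - 114/z) = 2*z*(z - 114/z))
1/(-156175 + V(664)) = 1/(-156175 + (-228 + 2*664²)) = 1/(-156175 + (-228 + 2*440896)) = 1/(-156175 + (-228 + 881792)) = 1/(-156175 + 881564) = 1/725389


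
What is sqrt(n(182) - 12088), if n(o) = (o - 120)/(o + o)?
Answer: I*sqrt(400397270)/182 ≈ 109.94*I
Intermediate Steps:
n(o) = (-120 + o)/(2*o) (n(o) = (-120 + o)/((2*o)) = (-120 + o)*(1/(2*o)) = (-120 + o)/(2*o))
sqrt(n(182) - 12088) = sqrt((1/2)*(-120 + 182)/182 - 12088) = sqrt((1/2)*(1/182)*62 - 12088) = sqrt(31/182 - 12088) = sqrt(-2199985/182) = I*sqrt(400397270)/182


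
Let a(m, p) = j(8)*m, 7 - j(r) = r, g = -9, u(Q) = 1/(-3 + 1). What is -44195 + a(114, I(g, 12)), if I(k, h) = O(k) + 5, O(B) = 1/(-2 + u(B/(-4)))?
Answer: -44309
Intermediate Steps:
u(Q) = -½ (u(Q) = 1/(-2) = -½)
j(r) = 7 - r
O(B) = -⅖ (O(B) = 1/(-2 - ½) = 1/(-5/2) = -⅖)
I(k, h) = 23/5 (I(k, h) = -⅖ + 5 = 23/5)
a(m, p) = -m (a(m, p) = (7 - 1*8)*m = (7 - 8)*m = -m)
-44195 + a(114, I(g, 12)) = -44195 - 1*114 = -44195 - 114 = -44309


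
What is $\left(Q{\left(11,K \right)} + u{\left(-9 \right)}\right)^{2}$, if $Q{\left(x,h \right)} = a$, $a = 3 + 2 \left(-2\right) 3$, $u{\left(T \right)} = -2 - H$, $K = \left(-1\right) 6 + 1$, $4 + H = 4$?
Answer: $121$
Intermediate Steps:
$H = 0$ ($H = -4 + 4 = 0$)
$K = -5$ ($K = -6 + 1 = -5$)
$u{\left(T \right)} = -2$ ($u{\left(T \right)} = -2 - 0 = -2 + 0 = -2$)
$a = -9$ ($a = 3 - 12 = -9$)
$Q{\left(x,h \right)} = -9$
$\left(Q{\left(11,K \right)} + u{\left(-9 \right)}\right)^{2} = \left(-9 - 2\right)^{2} = \left(-11\right)^{2} = 121$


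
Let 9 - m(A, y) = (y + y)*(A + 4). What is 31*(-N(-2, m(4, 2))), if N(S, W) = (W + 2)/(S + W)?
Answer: -651/25 ≈ -26.040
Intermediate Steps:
m(A, y) = 9 - 2*y*(4 + A) (m(A, y) = 9 - (y + y)*(A + 4) = 9 - 2*y*(4 + A))
N(S, W) = (2 + W)/(S + W)
31*(-N(-2, m(4, 2))) = 31*(-(2 + (9 - 8*2 - 2*4*2))/(-2 + (9 - 8*2 - 2*4*2))) = 31*(-(2 + (9 - 16 - 16))/(-2 + (9 - 16 - 16))) = 31*(-(2 - 23)/(-2 - 23)) = 31*(-(-21)/(-25)) = 31*(-(-1)*(-21)/25) = 31*(-1*21/25) = 31*(-21/25) = -651/25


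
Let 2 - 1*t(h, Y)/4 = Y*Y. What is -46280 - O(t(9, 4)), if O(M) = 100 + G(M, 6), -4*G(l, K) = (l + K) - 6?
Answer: -46394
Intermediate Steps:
t(h, Y) = 8 - 4*Y² (t(h, Y) = 8 - 4*Y*Y = 8 - 4*Y²)
G(l, K) = 3/2 - K/4 - l/4 (G(l, K) = -((l + K) - 6)/4 = -((K + l) - 6)/4 = -(-6 + K + l)/4 = 3/2 - K/4 - l/4)
O(M) = 100 - M/4 (O(M) = 100 + (3/2 - ¼*6 - M/4) = 100 + (3/2 - 3/2 - M/4) = 100 - M/4)
-46280 - O(t(9, 4)) = -46280 - (100 - (8 - 4*4²)/4) = -46280 - (100 - (8 - 4*16)/4) = -46280 - (100 - (8 - 64)/4) = -46280 - (100 - ¼*(-56)) = -46280 - (100 + 14) = -46280 - 1*114 = -46280 - 114 = -46394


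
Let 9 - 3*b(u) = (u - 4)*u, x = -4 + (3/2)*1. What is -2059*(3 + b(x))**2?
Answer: -100891/144 ≈ -700.63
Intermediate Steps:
x = -5/2 (x = -4 + (3*(1/2))*1 = -4 + (3/2)*1 = -4 + 3/2 = -5/2 ≈ -2.5000)
b(u) = 3 - u*(-4 + u)/3 (b(u) = 3 - (u - 4)*u/3 = 3 - (-4 + u)*u/3 = 3 - u*(-4 + u)/3)
-2059*(3 + b(x))**2 = -2059*(3 + (3 - (-5/2)**2/3 + (4/3)*(-5/2)))**2 = -2059*(3 + (3 - 1/3*25/4 - 10/3))**2 = -2059*(3 + (3 - 25/12 - 10/3))**2 = -2059*(3 - 29/12)**2 = -2059*(7/12)**2 = -2059*49/144 = -100891/144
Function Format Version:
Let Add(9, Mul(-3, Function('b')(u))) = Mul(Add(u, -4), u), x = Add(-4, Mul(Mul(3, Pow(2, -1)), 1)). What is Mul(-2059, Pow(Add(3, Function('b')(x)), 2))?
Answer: Rational(-100891, 144) ≈ -700.63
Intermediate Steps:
x = Rational(-5, 2) (x = Add(-4, Mul(Mul(3, Rational(1, 2)), 1)) = Add(-4, Mul(Rational(3, 2), 1)) = Add(-4, Rational(3, 2)) = Rational(-5, 2) ≈ -2.5000)
Function('b')(u) = Add(3, Mul(Rational(-1, 3), u, Add(-4, u))) (Function('b')(u) = Add(3, Mul(Rational(-1, 3), Mul(Add(u, -4), u))) = Add(3, Mul(Rational(-1, 3), Mul(Add(-4, u), u))) = Add(3, Mul(Rational(-1, 3), Mul(u, Add(-4, u)))) = Add(3, Mul(Rational(-1, 3), u, Add(-4, u))))
Mul(-2059, Pow(Add(3, Function('b')(x)), 2)) = Mul(-2059, Pow(Add(3, Add(3, Mul(Rational(-1, 3), Pow(Rational(-5, 2), 2)), Mul(Rational(4, 3), Rational(-5, 2)))), 2)) = Mul(-2059, Pow(Add(3, Add(3, Mul(Rational(-1, 3), Rational(25, 4)), Rational(-10, 3))), 2)) = Mul(-2059, Pow(Add(3, Add(3, Rational(-25, 12), Rational(-10, 3))), 2)) = Mul(-2059, Pow(Add(3, Rational(-29, 12)), 2)) = Mul(-2059, Pow(Rational(7, 12), 2)) = Mul(-2059, Rational(49, 144)) = Rational(-100891, 144)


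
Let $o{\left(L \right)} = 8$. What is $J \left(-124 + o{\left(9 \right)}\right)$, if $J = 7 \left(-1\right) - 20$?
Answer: $3132$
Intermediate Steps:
$J = -27$ ($J = -7 - 20 = -27$)
$J \left(-124 + o{\left(9 \right)}\right) = - 27 \left(-124 + 8\right) = \left(-27\right) \left(-116\right) = 3132$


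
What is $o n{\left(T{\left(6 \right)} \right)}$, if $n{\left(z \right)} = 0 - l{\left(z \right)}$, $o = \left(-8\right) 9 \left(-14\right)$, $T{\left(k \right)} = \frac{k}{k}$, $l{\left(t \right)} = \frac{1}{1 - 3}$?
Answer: $504$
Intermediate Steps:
$l{\left(t \right)} = - \frac{1}{2}$ ($l{\left(t \right)} = \frac{1}{-2} = - \frac{1}{2}$)
$T{\left(k \right)} = 1$
$o = 1008$ ($o = \left(-72\right) \left(-14\right) = 1008$)
$n{\left(z \right)} = \frac{1}{2}$ ($n{\left(z \right)} = 0 - - \frac{1}{2} = 0 + \frac{1}{2} = \frac{1}{2}$)
$o n{\left(T{\left(6 \right)} \right)} = 1008 \cdot \frac{1}{2} = 504$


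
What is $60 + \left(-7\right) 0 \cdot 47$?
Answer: $60$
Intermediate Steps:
$60 + \left(-7\right) 0 \cdot 47 = 60 + 0 \cdot 47 = 60 + 0 = 60$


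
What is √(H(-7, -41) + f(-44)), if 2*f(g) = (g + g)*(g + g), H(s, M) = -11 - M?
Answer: √3902 ≈ 62.466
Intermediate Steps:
f(g) = 2*g² (f(g) = ((g + g)*(g + g))/2 = ((2*g)*(2*g))/2 = (4*g²)/2 = 2*g²)
√(H(-7, -41) + f(-44)) = √((-11 - 1*(-41)) + 2*(-44)²) = √((-11 + 41) + 2*1936) = √(30 + 3872) = √3902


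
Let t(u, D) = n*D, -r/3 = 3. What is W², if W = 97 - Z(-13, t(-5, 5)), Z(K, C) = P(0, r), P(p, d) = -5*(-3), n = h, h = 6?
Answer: 6724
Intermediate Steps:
n = 6
r = -9 (r = -3*3 = -9)
P(p, d) = 15
t(u, D) = 6*D
Z(K, C) = 15
W = 82 (W = 97 - 1*15 = 97 - 15 = 82)
W² = 82² = 6724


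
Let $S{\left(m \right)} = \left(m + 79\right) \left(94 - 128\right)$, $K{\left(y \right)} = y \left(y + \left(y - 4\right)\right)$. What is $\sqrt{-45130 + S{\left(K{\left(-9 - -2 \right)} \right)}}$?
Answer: $10 i \sqrt{521} \approx 228.25 i$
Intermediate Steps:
$K{\left(y \right)} = y \left(-4 + 2 y\right)$ ($K{\left(y \right)} = y \left(y + \left(y - 4\right)\right) = y \left(y + \left(-4 + y\right)\right) = y \left(-4 + 2 y\right)$)
$S{\left(m \right)} = -2686 - 34 m$ ($S{\left(m \right)} = \left(79 + m\right) \left(-34\right) = -2686 - 34 m$)
$\sqrt{-45130 + S{\left(K{\left(-9 - -2 \right)} \right)}} = \sqrt{-45130 - \left(2686 + 34 \cdot 2 \left(-9 - -2\right) \left(-2 - 7\right)\right)} = \sqrt{-45130 - \left(2686 + 34 \cdot 2 \left(-9 + 2\right) \left(-2 + \left(-9 + 2\right)\right)\right)} = \sqrt{-45130 - \left(2686 + 34 \cdot 2 \left(-7\right) \left(-2 - 7\right)\right)} = \sqrt{-45130 - \left(2686 + 34 \cdot 2 \left(-7\right) \left(-9\right)\right)} = \sqrt{-45130 - 6970} = \sqrt{-52100} = 10 i \sqrt{521}$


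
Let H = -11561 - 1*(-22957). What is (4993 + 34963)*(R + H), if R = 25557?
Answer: 1476494068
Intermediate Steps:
H = 11396 (H = -11561 + 22957 = 11396)
(4993 + 34963)*(R + H) = (4993 + 34963)*(25557 + 11396) = 39956*36953 = 1476494068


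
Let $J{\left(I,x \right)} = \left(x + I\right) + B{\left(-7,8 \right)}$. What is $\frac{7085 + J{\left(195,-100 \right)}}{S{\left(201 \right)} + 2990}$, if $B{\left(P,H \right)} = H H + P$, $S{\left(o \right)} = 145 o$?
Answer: $\frac{7237}{32135} \approx 0.22521$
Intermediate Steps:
$B{\left(P,H \right)} = P + H^{2}$ ($B{\left(P,H \right)} = H^{2} + P = P + H^{2}$)
$J{\left(I,x \right)} = 57 + I + x$ ($J{\left(I,x \right)} = \left(x + I\right) - \left(7 - 8^{2}\right) = \left(I + x\right) + \left(-7 + 64\right) = \left(I + x\right) + 57 = 57 + I + x$)
$\frac{7085 + J{\left(195,-100 \right)}}{S{\left(201 \right)} + 2990} = \frac{7085 + \left(57 + 195 - 100\right)}{145 \cdot 201 + 2990} = \frac{7085 + 152}{29145 + 2990} = \frac{7237}{32135}$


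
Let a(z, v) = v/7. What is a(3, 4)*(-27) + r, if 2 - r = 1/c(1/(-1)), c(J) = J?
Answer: -87/7 ≈ -12.429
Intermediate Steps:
a(z, v) = v/7 (a(z, v) = v*(1/7) = v/7)
r = 3 (r = 2 - 1/(1/(-1)) = 2 - 1/(-1) = 2 - 1*(-1) = 2 + 1 = 3)
a(3, 4)*(-27) + r = ((1/7)*4)*(-27) + 3 = (4/7)*(-27) + 3 = -108/7 + 3 = -87/7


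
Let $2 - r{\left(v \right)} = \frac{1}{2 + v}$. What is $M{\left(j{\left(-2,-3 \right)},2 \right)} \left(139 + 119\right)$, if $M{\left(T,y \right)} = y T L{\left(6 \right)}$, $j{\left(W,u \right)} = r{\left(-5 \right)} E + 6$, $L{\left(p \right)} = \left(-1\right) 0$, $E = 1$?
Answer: $0$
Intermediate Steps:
$L{\left(p \right)} = 0$
$r{\left(v \right)} = 2 - \frac{1}{2 + v}$
$j{\left(W,u \right)} = \frac{25}{3}$ ($j{\left(W,u \right)} = \frac{3 + 2 \left(-5\right)}{2 - 5} \cdot 1 + 6 = \frac{3 - 10}{-3} \cdot 1 + 6 = \left(- \frac{1}{3}\right) \left(-7\right) 1 + 6 = \frac{7}{3} \cdot 1 + 6 = \frac{7}{3} + 6 = \frac{25}{3}$)
$M{\left(T,y \right)} = 0$ ($M{\left(T,y \right)} = y T 0 = T y 0 = 0$)
$M{\left(j{\left(-2,-3 \right)},2 \right)} \left(139 + 119\right) = 0 \left(139 + 119\right) = 0 \cdot 258 = 0$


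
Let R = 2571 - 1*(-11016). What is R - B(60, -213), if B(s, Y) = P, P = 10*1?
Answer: 13577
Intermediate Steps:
P = 10
B(s, Y) = 10
R = 13587 (R = 2571 + 11016 = 13587)
R - B(60, -213) = 13587 - 1*10 = 13587 - 10 = 13577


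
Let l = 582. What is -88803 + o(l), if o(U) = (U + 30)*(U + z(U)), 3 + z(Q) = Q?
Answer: 621729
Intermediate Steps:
z(Q) = -3 + Q
o(U) = (-3 + 2*U)*(30 + U) (o(U) = (U + 30)*(U + (-3 + U)) = (30 + U)*(-3 + 2*U) = (-3 + 2*U)*(30 + U))
-88803 + o(l) = -88803 + (-90 + 2*582² + 57*582) = -88803 + (-90 + 2*338724 + 33174) = -88803 + (-90 + 677448 + 33174) = -88803 + 710532 = 621729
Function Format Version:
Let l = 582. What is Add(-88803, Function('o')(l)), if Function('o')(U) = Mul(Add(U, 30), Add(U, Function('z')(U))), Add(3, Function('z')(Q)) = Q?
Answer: 621729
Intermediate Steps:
Function('z')(Q) = Add(-3, Q)
Function('o')(U) = Mul(Add(-3, Mul(2, U)), Add(30, U)) (Function('o')(U) = Mul(Add(U, 30), Add(U, Add(-3, U))) = Mul(Add(30, U), Add(-3, Mul(2, U))) = Mul(Add(-3, Mul(2, U)), Add(30, U)))
Add(-88803, Function('o')(l)) = Add(-88803, Add(-90, Mul(2, Pow(582, 2)), Mul(57, 582))) = Add(-88803, Add(-90, Mul(2, 338724), 33174)) = Add(-88803, Add(-90, 677448, 33174)) = Add(-88803, 710532) = 621729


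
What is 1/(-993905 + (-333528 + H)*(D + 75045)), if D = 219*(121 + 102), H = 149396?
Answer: -1/22811634329 ≈ -4.3837e-11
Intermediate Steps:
D = 48837 (D = 219*223 = 48837)
1/(-993905 + (-333528 + H)*(D + 75045)) = 1/(-993905 + (-333528 + 149396)*(48837 + 75045)) = 1/(-993905 - 184132*123882) = 1/(-993905 - 22810640424) = 1/(-22811634329) = -1/22811634329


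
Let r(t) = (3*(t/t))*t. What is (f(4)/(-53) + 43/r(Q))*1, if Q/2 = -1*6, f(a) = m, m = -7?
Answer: -2027/1908 ≈ -1.0624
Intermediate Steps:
f(a) = -7
Q = -12 (Q = 2*(-1*6) = 2*(-6) = -12)
r(t) = 3*t (r(t) = (3*1)*t = 3*t)
(f(4)/(-53) + 43/r(Q))*1 = (-7/(-53) + 43/((3*(-12))))*1 = (-7*(-1/53) + 43/(-36))*1 = (7/53 + 43*(-1/36))*1 = (7/53 - 43/36)*1 = -2027/1908*1 = -2027/1908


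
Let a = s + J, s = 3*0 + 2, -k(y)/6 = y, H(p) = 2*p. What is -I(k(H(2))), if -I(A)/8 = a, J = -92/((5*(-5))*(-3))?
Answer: 464/75 ≈ 6.1867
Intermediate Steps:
k(y) = -6*y
J = -92/75 (J = -92/((-25*(-3))) = -92/75 ≈ -1.2267)
s = 2 (s = 0 + 2 = 2)
a = 58/75 (a = 2 - 92/75 = 58/75 ≈ 0.77333)
I(A) = -464/75 (I(A) = -8*58/75 = -464/75)
-I(k(H(2))) = -1*(-464/75) = 464/75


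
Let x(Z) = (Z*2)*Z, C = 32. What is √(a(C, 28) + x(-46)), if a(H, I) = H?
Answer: 2*√1066 ≈ 65.299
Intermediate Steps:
x(Z) = 2*Z² (x(Z) = (2*Z)*Z = 2*Z²)
√(a(C, 28) + x(-46)) = √(32 + 2*(-46)²) = √(32 + 2*2116) = √(32 + 4232) = √4264 = 2*√1066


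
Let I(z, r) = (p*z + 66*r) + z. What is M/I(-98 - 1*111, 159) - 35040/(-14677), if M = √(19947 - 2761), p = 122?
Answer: 35040/14677 - √17186/15213 ≈ 2.3788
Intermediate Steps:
M = √17186 ≈ 131.10
I(z, r) = 66*r + 123*z (I(z, r) = (122*z + 66*r) + z = (66*r + 122*z) + z = 66*r + 123*z)
M/I(-98 - 1*111, 159) - 35040/(-14677) = √17186/(66*159 + 123*(-98 - 1*111)) - 35040/(-14677) = √17186/(10494 + 123*(-98 - 111)) - 35040*(-1/14677) = √17186/(10494 + 123*(-209)) + 35040/14677 = √17186/(10494 - 25707) + 35040/14677 = √17186/(-15213) + 35040/14677 = √17186*(-1/15213) + 35040/14677 = -√17186/15213 + 35040/14677 = 35040/14677 - √17186/15213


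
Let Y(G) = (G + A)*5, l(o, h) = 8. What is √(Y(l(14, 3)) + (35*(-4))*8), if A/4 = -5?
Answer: 2*I*√295 ≈ 34.351*I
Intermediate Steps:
A = -20 (A = 4*(-5) = -20)
Y(G) = -100 + 5*G (Y(G) = (G - 20)*5 = (-20 + G)*5 = -100 + 5*G)
√(Y(l(14, 3)) + (35*(-4))*8) = √((-100 + 5*8) + (35*(-4))*8) = √((-100 + 40) - 140*8) = √(-60 - 1120) = √(-1180) = 2*I*√295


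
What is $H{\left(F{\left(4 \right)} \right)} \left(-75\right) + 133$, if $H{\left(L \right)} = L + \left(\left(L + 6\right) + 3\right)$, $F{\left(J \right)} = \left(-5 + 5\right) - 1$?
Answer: $-392$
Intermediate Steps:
$F{\left(J \right)} = -1$ ($F{\left(J \right)} = 0 - 1 = -1$)
$H{\left(L \right)} = 9 + 2 L$ ($H{\left(L \right)} = L + \left(\left(6 + L\right) + 3\right) = L + \left(9 + L\right) = 9 + 2 L$)
$H{\left(F{\left(4 \right)} \right)} \left(-75\right) + 133 = \left(9 + 2 \left(-1\right)\right) \left(-75\right) + 133 = \left(9 - 2\right) \left(-75\right) + 133 = 7 \left(-75\right) + 133 = -525 + 133 = -392$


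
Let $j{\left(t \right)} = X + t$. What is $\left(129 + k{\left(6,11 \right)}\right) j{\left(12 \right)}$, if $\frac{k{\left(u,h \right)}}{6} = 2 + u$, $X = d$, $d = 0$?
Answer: $2124$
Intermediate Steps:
$X = 0$
$k{\left(u,h \right)} = 12 + 6 u$ ($k{\left(u,h \right)} = 6 \left(2 + u\right) = 12 + 6 u$)
$j{\left(t \right)} = t$ ($j{\left(t \right)} = 0 + t = t$)
$\left(129 + k{\left(6,11 \right)}\right) j{\left(12 \right)} = \left(129 + \left(12 + 6 \cdot 6\right)\right) 12 = \left(129 + \left(12 + 36\right)\right) 12 = \left(129 + 48\right) 12 = 177 \cdot 12 = 2124$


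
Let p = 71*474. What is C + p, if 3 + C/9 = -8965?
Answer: -47058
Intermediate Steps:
p = 33654
C = -80712 (C = -27 + 9*(-8965) = -27 - 80685 = -80712)
C + p = -80712 + 33654 = -47058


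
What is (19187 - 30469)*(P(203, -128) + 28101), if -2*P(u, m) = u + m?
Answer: -316612407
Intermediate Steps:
P(u, m) = -m/2 - u/2 (P(u, m) = -(u + m)/2 = -(m + u)/2 = -m/2 - u/2)
(19187 - 30469)*(P(203, -128) + 28101) = (19187 - 30469)*((-1/2*(-128) - 1/2*203) + 28101) = -11282*((64 - 203/2) + 28101) = -11282*(-75/2 + 28101) = -11282*56127/2 = -316612407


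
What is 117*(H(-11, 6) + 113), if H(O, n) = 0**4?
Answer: 13221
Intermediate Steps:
H(O, n) = 0
117*(H(-11, 6) + 113) = 117*(0 + 113) = 117*113 = 13221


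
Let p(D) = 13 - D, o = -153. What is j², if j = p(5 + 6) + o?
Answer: 22801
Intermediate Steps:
j = -151 (j = (13 - (5 + 6)) - 153 = (13 - 1*11) - 153 = (13 - 11) - 153 = 2 - 153 = -151)
j² = (-151)² = 22801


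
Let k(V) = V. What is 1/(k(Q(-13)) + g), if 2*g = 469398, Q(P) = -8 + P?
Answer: 1/234678 ≈ 4.2612e-6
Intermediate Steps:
g = 234699 (g = (½)*469398 = 234699)
1/(k(Q(-13)) + g) = 1/((-8 - 13) + 234699) = 1/(-21 + 234699) = 1/234678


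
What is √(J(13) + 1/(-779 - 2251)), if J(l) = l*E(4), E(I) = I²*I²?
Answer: √30554032170/3030 ≈ 57.689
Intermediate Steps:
E(I) = I⁴
J(l) = 256*l (J(l) = l*4⁴ = l*256 = 256*l)
√(J(13) + 1/(-779 - 2251)) = √(256*13 + 1/(-779 - 2251)) = √(3328 + 1/(-3030)) = √(3328 - 1/3030) = √(10083839/3030) = √30554032170/3030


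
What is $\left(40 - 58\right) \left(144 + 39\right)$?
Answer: $-3294$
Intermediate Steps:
$\left(40 - 58\right) \left(144 + 39\right) = \left(-18\right) 183 = -3294$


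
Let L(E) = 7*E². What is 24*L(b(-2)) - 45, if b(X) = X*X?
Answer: 2643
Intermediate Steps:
b(X) = X²
24*L(b(-2)) - 45 = 24*(7*((-2)²)²) - 45 = 24*(7*4²) - 45 = 24*(7*16) - 45 = 24*112 - 45 = 2688 - 45 = 2643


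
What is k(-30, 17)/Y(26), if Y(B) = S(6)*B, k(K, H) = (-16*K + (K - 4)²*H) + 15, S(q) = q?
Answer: 20147/156 ≈ 129.15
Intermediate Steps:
k(K, H) = 15 - 16*K + H*(-4 + K)² (k(K, H) = (-16*K + (-4 + K)²*H) + 15 = (-16*K + H*(-4 + K)²) + 15 = 15 - 16*K + H*(-4 + K)²)
Y(B) = 6*B
k(-30, 17)/Y(26) = (15 - 16*(-30) + 17*(-4 - 30)²)/((6*26)) = (15 + 480 + 17*(-34)²)/156 = (15 + 480 + 17*1156)*(1/156) = (15 + 480 + 19652)*(1/156) = 20147*(1/156) = 20147/156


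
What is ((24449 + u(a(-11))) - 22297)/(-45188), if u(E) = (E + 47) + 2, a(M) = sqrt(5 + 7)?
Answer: -2201/45188 - sqrt(3)/22594 ≈ -0.048784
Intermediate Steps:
a(M) = 2*sqrt(3) (a(M) = sqrt(12) = 2*sqrt(3))
u(E) = 49 + E (u(E) = (47 + E) + 2 = 49 + E)
((24449 + u(a(-11))) - 22297)/(-45188) = ((24449 + (49 + 2*sqrt(3))) - 22297)/(-45188) = ((24498 + 2*sqrt(3)) - 22297)*(-1/45188) = (2201 + 2*sqrt(3))*(-1/45188) = -2201/45188 - sqrt(3)/22594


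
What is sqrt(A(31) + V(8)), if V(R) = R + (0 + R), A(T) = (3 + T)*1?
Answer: 5*sqrt(2) ≈ 7.0711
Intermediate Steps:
A(T) = 3 + T
V(R) = 2*R (V(R) = R + R = 2*R)
sqrt(A(31) + V(8)) = sqrt((3 + 31) + 2*8) = sqrt(34 + 16) = sqrt(50) = 5*sqrt(2)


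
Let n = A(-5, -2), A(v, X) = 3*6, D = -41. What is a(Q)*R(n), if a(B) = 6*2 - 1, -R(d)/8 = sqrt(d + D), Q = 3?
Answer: -88*I*sqrt(23) ≈ -422.03*I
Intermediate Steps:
A(v, X) = 18
n = 18
R(d) = -8*sqrt(-41 + d) (R(d) = -8*sqrt(d - 41) = -8*sqrt(-41 + d))
a(B) = 11 (a(B) = 12 - 1 = 11)
a(Q)*R(n) = 11*(-8*sqrt(-41 + 18)) = 11*(-8*I*sqrt(23)) = -88*I*sqrt(23)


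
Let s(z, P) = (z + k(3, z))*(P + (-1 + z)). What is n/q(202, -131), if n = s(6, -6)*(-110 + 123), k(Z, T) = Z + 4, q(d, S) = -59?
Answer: 169/59 ≈ 2.8644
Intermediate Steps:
k(Z, T) = 4 + Z
s(z, P) = (7 + z)*(-1 + P + z) (s(z, P) = (z + (4 + 3))*(P + (-1 + z)) = (z + 7)*(-1 + P + z) = (7 + z)*(-1 + P + z))
n = -169 (n = (-7 + 6² + 6*6 + 7*(-6) - 6*6)*(-110 + 123) = (-7 + 36 + 36 - 42 - 36)*13 = -13*13 = -169)
n/q(202, -131) = -169/(-59) = -169*(-1/59) = 169/59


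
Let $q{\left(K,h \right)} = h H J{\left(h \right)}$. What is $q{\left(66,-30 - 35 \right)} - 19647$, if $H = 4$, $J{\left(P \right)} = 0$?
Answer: $-19647$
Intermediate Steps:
$q{\left(K,h \right)} = 0$ ($q{\left(K,h \right)} = h 4 \cdot 0 = 4 h 0 = 0$)
$q{\left(66,-30 - 35 \right)} - 19647 = 0 - 19647 = -19647$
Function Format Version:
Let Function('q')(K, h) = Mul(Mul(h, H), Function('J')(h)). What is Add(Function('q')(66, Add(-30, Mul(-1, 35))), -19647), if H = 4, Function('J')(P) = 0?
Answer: -19647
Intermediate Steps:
Function('q')(K, h) = 0 (Function('q')(K, h) = Mul(Mul(h, 4), 0) = Mul(Mul(4, h), 0) = 0)
Add(Function('q')(66, Add(-30, Mul(-1, 35))), -19647) = Add(0, -19647) = -19647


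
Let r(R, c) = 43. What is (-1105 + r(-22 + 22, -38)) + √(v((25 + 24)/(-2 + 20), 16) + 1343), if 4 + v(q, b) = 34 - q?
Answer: -1062 + √49330/6 ≈ -1025.0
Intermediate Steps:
v(q, b) = 30 - q (v(q, b) = -4 + (34 - q) = 30 - q)
(-1105 + r(-22 + 22, -38)) + √(v((25 + 24)/(-2 + 20), 16) + 1343) = (-1105 + 43) + √((30 - (25 + 24)/(-2 + 20)) + 1343) = -1062 + √((30 - 49/18) + 1343) = -1062 + √(491/18 + 1343) = -1062 + √(24665/18) = -1062 + √49330/6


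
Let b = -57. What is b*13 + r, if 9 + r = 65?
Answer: -685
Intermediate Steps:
r = 56 (r = -9 + 65 = 56)
b*13 + r = -57*13 + 56 = -741 + 56 = -685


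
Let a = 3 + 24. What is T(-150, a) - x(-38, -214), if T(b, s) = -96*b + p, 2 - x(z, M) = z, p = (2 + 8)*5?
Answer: 14410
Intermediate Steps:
p = 50 (p = 10*5 = 50)
x(z, M) = 2 - z
a = 27
T(b, s) = 50 - 96*b (T(b, s) = -96*b + 50 = 50 - 96*b)
T(-150, a) - x(-38, -214) = (50 - 96*(-150)) - (2 - 1*(-38)) = (50 + 14400) - (2 + 38) = 14450 - 1*40 = 14450 - 40 = 14410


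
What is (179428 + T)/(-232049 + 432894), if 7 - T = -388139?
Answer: 567574/200845 ≈ 2.8259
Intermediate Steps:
T = 388146 (T = 7 - 1*(-388139) = 7 + 388139 = 388146)
(179428 + T)/(-232049 + 432894) = (179428 + 388146)/(-232049 + 432894) = 567574/200845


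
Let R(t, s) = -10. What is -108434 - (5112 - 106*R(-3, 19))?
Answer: -114606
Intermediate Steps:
-108434 - (5112 - 106*R(-3, 19)) = -108434 - (5112 - 106*(-10)) = -108434 - (5112 - 1*(-1060)) = -108434 - (5112 + 1060) = -108434 - 1*6172 = -108434 - 6172 = -114606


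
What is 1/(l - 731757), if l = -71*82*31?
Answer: -1/912239 ≈ -1.0962e-6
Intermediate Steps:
l = -180482 (l = -5822*31 = -180482)
1/(l - 731757) = 1/(-180482 - 731757) = 1/(-912239) = -1/912239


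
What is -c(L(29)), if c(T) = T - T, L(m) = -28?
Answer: 0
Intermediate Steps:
c(T) = 0
-c(L(29)) = -1*0 = 0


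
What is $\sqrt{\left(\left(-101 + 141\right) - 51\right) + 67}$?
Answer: $2 \sqrt{14} \approx 7.4833$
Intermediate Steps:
$\sqrt{\left(\left(-101 + 141\right) - 51\right) + 67} = \sqrt{\left(40 - 51\right) + 67} = \sqrt{-11 + 67} = \sqrt{56} = 2 \sqrt{14}$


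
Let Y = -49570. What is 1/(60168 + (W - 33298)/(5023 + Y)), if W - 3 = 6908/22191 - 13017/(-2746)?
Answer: 2714537641842/163330329406821211 ≈ 1.6620e-5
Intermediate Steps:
W = 490639073/60936486 (W = 3 + (6908/22191 - 13017/(-2746)) = 3 + (6908*(1/22191) - 13017*(-1/2746)) = 3 + (6908/22191 + 13017/2746) = 3 + 307829615/60936486 = 490639073/60936486 ≈ 8.0517)
1/(60168 + (W - 33298)/(5023 + Y)) = 1/(60168 + (490639073/60936486 - 33298)/(5023 - 49570)) = 1/(60168 - 2028572471755/60936486/(-44547)) = 1/(60168 - 2028572471755/60936486*(-1/44547)) = 1/(60168 + 2028572471755/2714537641842) = 1/(163330329406821211/2714537641842) = 2714537641842/163330329406821211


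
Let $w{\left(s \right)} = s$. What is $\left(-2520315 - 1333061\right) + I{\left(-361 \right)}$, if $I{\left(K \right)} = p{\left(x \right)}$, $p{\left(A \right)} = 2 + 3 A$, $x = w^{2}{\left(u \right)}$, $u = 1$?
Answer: $-3853371$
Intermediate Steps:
$x = 1$ ($x = 1^{2} = 1$)
$I{\left(K \right)} = 5$ ($I{\left(K \right)} = 2 + 3 \cdot 1 = 2 + 3 = 5$)
$\left(-2520315 - 1333061\right) + I{\left(-361 \right)} = \left(-2520315 - 1333061\right) + 5 = -3853376 + 5 = -3853371$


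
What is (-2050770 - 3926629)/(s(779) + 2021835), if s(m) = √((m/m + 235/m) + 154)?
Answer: -1882892000216307/636881852309459 + 11954798*√23560855/3184409261547295 ≈ -2.9564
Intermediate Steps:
s(m) = √(155 + 235/m) (s(m) = √((1 + 235/m) + 154) = √(155 + 235/m))
(-2050770 - 3926629)/(s(779) + 2021835) = (-2050770 - 3926629)/(√(155 + 235/779) + 2021835) = -5977399/(√(155 + 235*(1/779)) + 2021835) = -5977399/(√(155 + 235/779) + 2021835) = -5977399/(√(120980/779) + 2021835) = -5977399/(2*√23560855/779 + 2021835) = -5977399/(2021835 + 2*√23560855/779)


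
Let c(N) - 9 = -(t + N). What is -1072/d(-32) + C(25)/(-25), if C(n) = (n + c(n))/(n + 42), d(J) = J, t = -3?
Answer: 112201/3350 ≈ 33.493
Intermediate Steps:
c(N) = 12 - N (c(N) = 9 - (-3 + N) = 9 + (3 - N) = 12 - N)
C(n) = 12/(42 + n) (C(n) = (n + (12 - n))/(n + 42) = 12/(42 + n))
-1072/d(-32) + C(25)/(-25) = -1072/(-32) + (12/(42 + 25))/(-25) = -1072*(-1/32) + (12/67)*(-1/25) = 67/2 + (12*(1/67))*(-1/25) = 67/2 + (12/67)*(-1/25) = 67/2 - 12/1675 = 112201/3350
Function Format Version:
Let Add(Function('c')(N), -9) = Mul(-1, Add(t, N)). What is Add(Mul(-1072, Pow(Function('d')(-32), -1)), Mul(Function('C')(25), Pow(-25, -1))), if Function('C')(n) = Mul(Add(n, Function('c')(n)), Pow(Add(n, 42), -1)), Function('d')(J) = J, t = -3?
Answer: Rational(112201, 3350) ≈ 33.493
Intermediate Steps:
Function('c')(N) = Add(12, Mul(-1, N)) (Function('c')(N) = Add(9, Mul(-1, Add(-3, N))) = Add(9, Add(3, Mul(-1, N))) = Add(12, Mul(-1, N)))
Function('C')(n) = Mul(12, Pow(Add(42, n), -1)) (Function('C')(n) = Mul(Add(n, Add(12, Mul(-1, n))), Pow(Add(n, 42), -1)) = Mul(12, Pow(Add(42, n), -1)))
Add(Mul(-1072, Pow(Function('d')(-32), -1)), Mul(Function('C')(25), Pow(-25, -1))) = Add(Mul(-1072, Pow(-32, -1)), Mul(Mul(12, Pow(Add(42, 25), -1)), Pow(-25, -1))) = Add(Mul(-1072, Rational(-1, 32)), Mul(Mul(12, Pow(67, -1)), Rational(-1, 25))) = Add(Rational(67, 2), Mul(Mul(12, Rational(1, 67)), Rational(-1, 25))) = Add(Rational(67, 2), Mul(Rational(12, 67), Rational(-1, 25))) = Add(Rational(67, 2), Rational(-12, 1675)) = Rational(112201, 3350)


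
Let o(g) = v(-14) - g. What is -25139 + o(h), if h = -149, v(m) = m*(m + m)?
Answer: -24598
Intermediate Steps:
v(m) = 2*m² (v(m) = m*(2*m) = 2*m²)
o(g) = 392 - g (o(g) = 2*(-14)² - g = 2*196 - g = 392 - g)
-25139 + o(h) = -25139 + (392 - 1*(-149)) = -25139 + (392 + 149) = -25139 + 541 = -24598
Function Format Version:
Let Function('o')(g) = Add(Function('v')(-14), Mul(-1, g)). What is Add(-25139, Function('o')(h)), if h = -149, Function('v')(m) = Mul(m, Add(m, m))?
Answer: -24598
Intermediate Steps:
Function('v')(m) = Mul(2, Pow(m, 2)) (Function('v')(m) = Mul(m, Mul(2, m)) = Mul(2, Pow(m, 2)))
Function('o')(g) = Add(392, Mul(-1, g)) (Function('o')(g) = Add(Mul(2, Pow(-14, 2)), Mul(-1, g)) = Add(Mul(2, 196), Mul(-1, g)) = Add(392, Mul(-1, g)))
Add(-25139, Function('o')(h)) = Add(-25139, Add(392, Mul(-1, -149))) = Add(-25139, Add(392, 149)) = Add(-25139, 541) = -24598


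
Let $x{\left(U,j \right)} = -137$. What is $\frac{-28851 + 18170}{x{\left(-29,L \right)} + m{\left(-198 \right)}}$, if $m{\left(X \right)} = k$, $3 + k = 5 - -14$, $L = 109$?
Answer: $\frac{971}{11} \approx 88.273$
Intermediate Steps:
$k = 16$ ($k = -3 + \left(5 - -14\right) = -3 + \left(5 + 14\right) = -3 + 19 = 16$)
$m{\left(X \right)} = 16$
$\frac{-28851 + 18170}{x{\left(-29,L \right)} + m{\left(-198 \right)}} = \frac{-28851 + 18170}{-137 + 16} = - \frac{10681}{-121} = \left(-10681\right) \left(- \frac{1}{121}\right) = \frac{971}{11}$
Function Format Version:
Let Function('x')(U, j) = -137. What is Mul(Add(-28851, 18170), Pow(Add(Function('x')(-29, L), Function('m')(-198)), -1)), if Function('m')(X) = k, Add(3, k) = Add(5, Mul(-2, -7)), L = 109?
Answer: Rational(971, 11) ≈ 88.273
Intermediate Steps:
k = 16 (k = Add(-3, Add(5, Mul(-2, -7))) = Add(-3, Add(5, 14)) = Add(-3, 19) = 16)
Function('m')(X) = 16
Mul(Add(-28851, 18170), Pow(Add(Function('x')(-29, L), Function('m')(-198)), -1)) = Mul(Add(-28851, 18170), Pow(Add(-137, 16), -1)) = Mul(-10681, Pow(-121, -1)) = Mul(-10681, Rational(-1, 121)) = Rational(971, 11)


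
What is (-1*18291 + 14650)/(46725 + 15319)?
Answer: -3641/62044 ≈ -0.058684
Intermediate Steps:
(-1*18291 + 14650)/(46725 + 15319) = (-18291 + 14650)/62044 = -3641*1/62044 = -3641/62044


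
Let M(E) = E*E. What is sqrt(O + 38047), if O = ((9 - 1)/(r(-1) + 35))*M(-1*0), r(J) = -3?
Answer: sqrt(38047) ≈ 195.06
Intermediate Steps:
M(E) = E**2
O = 0 (O = ((9 - 1)/(-3 + 35))*(-1*0)**2 = (8/32)*0**2 = (8*(1/32))*0 = (1/4)*0 = 0)
sqrt(O + 38047) = sqrt(0 + 38047) = sqrt(38047)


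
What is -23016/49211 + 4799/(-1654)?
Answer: -274232053/81394994 ≈ -3.3692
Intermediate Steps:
-23016/49211 + 4799/(-1654) = -23016*1/49211 + 4799*(-1/1654) = -23016/49211 - 4799/1654 = -274232053/81394994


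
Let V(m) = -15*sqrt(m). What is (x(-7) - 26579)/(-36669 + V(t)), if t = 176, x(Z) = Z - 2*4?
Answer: 325058462/448191987 - 531880*sqrt(11)/448191987 ≈ 0.72133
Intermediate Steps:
x(Z) = -8 + Z (x(Z) = Z - 8 = -8 + Z)
(x(-7) - 26579)/(-36669 + V(t)) = ((-8 - 7) - 26579)/(-36669 - 60*sqrt(11)) = (-15 - 26579)/(-36669 - 60*sqrt(11)) = -26594/(-36669 - 60*sqrt(11))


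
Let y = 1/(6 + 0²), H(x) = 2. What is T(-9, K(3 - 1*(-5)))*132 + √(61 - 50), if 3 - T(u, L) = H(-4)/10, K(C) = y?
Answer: 1848/5 + √11 ≈ 372.92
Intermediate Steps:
y = ⅙ (y = 1/(6 + 0) = 1/6 = ⅙ ≈ 0.16667)
K(C) = ⅙
T(u, L) = 14/5 (T(u, L) = 3 - 2/10 = 3 - 1*⅕ = 3 - ⅕ = 14/5)
T(-9, K(3 - 1*(-5)))*132 + √(61 - 50) = (14/5)*132 + √(61 - 50) = 1848/5 + √11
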